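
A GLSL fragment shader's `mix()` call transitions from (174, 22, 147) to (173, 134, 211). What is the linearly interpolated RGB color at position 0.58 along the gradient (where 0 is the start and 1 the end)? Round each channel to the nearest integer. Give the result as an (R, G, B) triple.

R = 174 + 0.58 × (173 − 174) = 174 + 0.58 × -1 = 173.42 → 173
G = 22 + 0.58 × (134 − 22) = 22 + 0.58 × 112 = 86.96 → 87
B = 147 + 0.58 × (211 − 147) = 147 + 0.58 × 64 = 184.12 → 184

(173, 87, 184)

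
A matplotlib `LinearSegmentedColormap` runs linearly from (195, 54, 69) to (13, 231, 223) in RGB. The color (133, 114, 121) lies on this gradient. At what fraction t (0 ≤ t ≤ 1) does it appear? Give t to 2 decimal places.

0.34

Invert the lerp on the R channel (largest span, 182): t = (133 − 195) / (13 − 195) = -62/-182 = 0.34066.
Check on G: (114 − 54)/(231 − 54) = 0.339 ✓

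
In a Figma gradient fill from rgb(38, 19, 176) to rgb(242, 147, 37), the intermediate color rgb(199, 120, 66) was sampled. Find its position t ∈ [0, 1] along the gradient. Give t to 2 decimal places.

0.79

Invert the lerp on the R channel (largest span, 204): t = (199 − 38) / (242 − 38) = 161/204 = 0.78922.
Check on G: (120 − 19)/(147 − 19) = 0.7891 ✓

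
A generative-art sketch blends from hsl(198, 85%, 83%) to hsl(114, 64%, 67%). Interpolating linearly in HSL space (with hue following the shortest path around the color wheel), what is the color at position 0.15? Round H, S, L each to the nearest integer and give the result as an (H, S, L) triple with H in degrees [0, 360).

(185, 82, 81)

Hue arc: Δh = 114 − 198 = -84° (|Δh| ≤ 180, already the shorter path).
H = 198 + 0.15 × (-84) = 185.4 → 185°
S = 85 + 0.15 × (64 − 85) = 81.85 → 82%
L = 83 + 0.15 × (67 − 83) = 80.6 → 81%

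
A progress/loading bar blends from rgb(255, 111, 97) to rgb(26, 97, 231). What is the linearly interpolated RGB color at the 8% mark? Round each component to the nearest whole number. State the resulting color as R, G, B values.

8% corresponds to t = 0.08.
R = 255 + 0.08 × (26 − 255) = 255 + 0.08 × -229 = 236.68 → 237
G = 111 + 0.08 × (97 − 111) = 111 + 0.08 × -14 = 109.88 → 110
B = 97 + 0.08 × (231 − 97) = 97 + 0.08 × 134 = 107.72 → 108
So the blended color is (237, 110, 108), about #ed6e6c.

(237, 110, 108)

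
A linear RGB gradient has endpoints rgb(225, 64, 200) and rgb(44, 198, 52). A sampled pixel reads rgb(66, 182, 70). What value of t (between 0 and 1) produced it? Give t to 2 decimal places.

0.88

Invert the lerp on the R channel (largest span, 181): t = (66 − 225) / (44 − 225) = -159/-181 = 0.87845.
Check on G: (182 − 64)/(198 − 64) = 0.8806 ✓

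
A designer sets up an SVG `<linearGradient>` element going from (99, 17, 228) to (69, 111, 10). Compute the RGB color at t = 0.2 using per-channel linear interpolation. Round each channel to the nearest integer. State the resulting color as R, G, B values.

R = 99 + 0.2 × (69 − 99) = 99 + 0.2 × -30 = 93 → 93
G = 17 + 0.2 × (111 − 17) = 17 + 0.2 × 94 = 35.8 → 36
B = 228 + 0.2 × (10 − 228) = 228 + 0.2 × -218 = 184.4 → 184

(93, 36, 184)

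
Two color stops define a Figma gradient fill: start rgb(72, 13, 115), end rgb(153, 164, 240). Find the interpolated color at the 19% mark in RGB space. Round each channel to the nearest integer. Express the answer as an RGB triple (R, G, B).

(87, 42, 139)

19% corresponds to t = 0.19.
R = 72 + 0.19 × (153 − 72) = 72 + 0.19 × 81 = 87.39 → 87
G = 13 + 0.19 × (164 − 13) = 13 + 0.19 × 151 = 41.69 → 42
B = 115 + 0.19 × (240 − 115) = 115 + 0.19 × 125 = 138.75 → 139
So the blended color is (87, 42, 139), about #572a8b.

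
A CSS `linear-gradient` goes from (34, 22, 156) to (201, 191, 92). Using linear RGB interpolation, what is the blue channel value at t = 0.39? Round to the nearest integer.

131

B = 156 + 0.39 × (92 − 156) = 131.04 → 131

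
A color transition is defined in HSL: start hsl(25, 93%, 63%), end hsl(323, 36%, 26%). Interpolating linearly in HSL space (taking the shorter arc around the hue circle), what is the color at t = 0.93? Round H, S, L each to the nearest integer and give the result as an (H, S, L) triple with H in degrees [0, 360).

(327, 40, 29)

Hue: 323 − 25 = 298°, but |298| > 180 so the shorter arc goes the other way: Δh = 298 − 360 = -62°.
H = 25 + 0.93 × (-62) = -32.66 → -33 → -33 mod 360 = 327°
S = 93 + 0.93 × (36 − 93) = 39.99 → 40%
L = 63 + 0.93 × (26 − 63) = 28.59 → 29%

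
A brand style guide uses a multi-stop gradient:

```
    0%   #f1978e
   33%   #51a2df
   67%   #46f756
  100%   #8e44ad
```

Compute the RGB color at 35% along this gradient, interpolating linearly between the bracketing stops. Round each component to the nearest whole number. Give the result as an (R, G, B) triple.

35% lies between the 33% and 67% stops, so the local fraction is t = (35 − 33)/(67 − 33) = 2/34 ≈ 0.0588.
#51a2df → (81, 162, 223); #46f756 → (70, 247, 86).
R = 81 + 0.0588 × (70 − 81) = 80.353 → 80
G = 162 + 0.0588 × (247 − 162) = 166.998 → 167
B = 223 + 0.0588 × (86 − 223) = 214.944 → 215

(80, 167, 215)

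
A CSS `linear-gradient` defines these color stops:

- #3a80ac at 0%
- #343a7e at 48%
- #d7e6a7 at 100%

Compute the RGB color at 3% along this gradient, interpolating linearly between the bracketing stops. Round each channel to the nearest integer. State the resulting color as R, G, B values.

(58, 124, 169)

3% lies between the 0% and 48% stops, so the local fraction is t = (3 − 0)/(48 − 0) = 3/48 ≈ 0.0625.
#3a80ac → (58, 128, 172); #343a7e → (52, 58, 126).
R = 58 + 0.0625 × (52 − 58) = 57.625 → 58
G = 128 + 0.0625 × (58 − 128) = 123.625 → 124
B = 172 + 0.0625 × (126 − 172) = 169.125 → 169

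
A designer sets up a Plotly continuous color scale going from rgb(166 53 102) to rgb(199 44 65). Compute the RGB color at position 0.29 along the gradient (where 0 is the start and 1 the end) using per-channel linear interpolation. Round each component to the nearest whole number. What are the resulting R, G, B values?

R = 166 + 0.29 × (199 − 166) = 166 + 0.29 × 33 = 175.57 → 176
G = 53 + 0.29 × (44 − 53) = 53 + 0.29 × -9 = 50.39 → 50
B = 102 + 0.29 × (65 − 102) = 102 + 0.29 × -37 = 91.27 → 91

(176, 50, 91)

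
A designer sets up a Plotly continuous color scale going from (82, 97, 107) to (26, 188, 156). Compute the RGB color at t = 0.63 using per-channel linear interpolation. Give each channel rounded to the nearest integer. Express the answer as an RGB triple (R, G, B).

(47, 154, 138)

R = 82 + 0.63 × (26 − 82) = 82 + 0.63 × -56 = 46.72 → 47
G = 97 + 0.63 × (188 − 97) = 97 + 0.63 × 91 = 154.33 → 154
B = 107 + 0.63 × (156 − 107) = 107 + 0.63 × 49 = 137.87 → 138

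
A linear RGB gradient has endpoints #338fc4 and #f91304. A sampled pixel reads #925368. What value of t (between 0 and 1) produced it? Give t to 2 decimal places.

Invert the lerp on the R channel (largest span, 198): t = (146 − 51) / (249 − 51) = 95/198 = 0.4798.
Check on G: (83 − 143)/(19 − 143) = 0.4839 ✓

0.48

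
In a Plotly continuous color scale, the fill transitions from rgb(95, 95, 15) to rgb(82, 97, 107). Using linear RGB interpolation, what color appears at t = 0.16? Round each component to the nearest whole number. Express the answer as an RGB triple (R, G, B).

(93, 95, 30)

R = 95 + 0.16 × (82 − 95) = 95 + 0.16 × -13 = 92.92 → 93
G = 95 + 0.16 × (97 − 95) = 95 + 0.16 × 2 = 95.32 → 95
B = 15 + 0.16 × (107 − 15) = 15 + 0.16 × 92 = 29.72 → 30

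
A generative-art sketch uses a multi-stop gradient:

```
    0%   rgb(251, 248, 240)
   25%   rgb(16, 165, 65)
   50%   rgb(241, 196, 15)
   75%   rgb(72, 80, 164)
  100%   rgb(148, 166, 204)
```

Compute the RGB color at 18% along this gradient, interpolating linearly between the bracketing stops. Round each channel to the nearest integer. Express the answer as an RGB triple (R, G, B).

18% lies between the 0% and 25% stops, so the local fraction is t = (18 − 0)/(25 − 0) = 18/25 ≈ 0.72.
R = 251 + 0.72 × (16 − 251) = 81.8 → 82
G = 248 + 0.72 × (165 − 248) = 188.24 → 188
B = 240 + 0.72 × (65 − 240) = 114 → 114

(82, 188, 114)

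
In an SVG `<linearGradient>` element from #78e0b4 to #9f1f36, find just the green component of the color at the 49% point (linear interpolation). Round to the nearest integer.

G₁ = 224 (from #78e0b4), G₂ = 31 (from #9f1f36).
G = 224 + 0.49 × (31 − 224) = 129.43 → 129

129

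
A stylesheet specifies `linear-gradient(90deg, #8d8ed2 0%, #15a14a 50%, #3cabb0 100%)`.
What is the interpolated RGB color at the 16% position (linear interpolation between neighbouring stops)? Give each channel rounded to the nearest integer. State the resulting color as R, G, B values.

(103, 148, 166)

16% lies between the 0% and 50% stops, so the local fraction is t = (16 − 0)/(50 − 0) = 16/50 ≈ 0.32.
#8d8ed2 → (141, 142, 210); #15a14a → (21, 161, 74).
R = 141 + 0.32 × (21 − 141) = 102.6 → 103
G = 142 + 0.32 × (161 − 142) = 148.08 → 148
B = 210 + 0.32 × (74 − 210) = 166.48 → 166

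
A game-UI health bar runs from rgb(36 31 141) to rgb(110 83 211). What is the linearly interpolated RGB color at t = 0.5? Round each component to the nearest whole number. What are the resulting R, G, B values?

(73, 57, 176)

R = 36 + 0.5 × (110 − 36) = 36 + 0.5 × 74 = 73 → 73
G = 31 + 0.5 × (83 − 31) = 31 + 0.5 × 52 = 57 → 57
B = 141 + 0.5 × (211 − 141) = 141 + 0.5 × 70 = 176 → 176
So the blended color is (73, 57, 176), about #4939b0.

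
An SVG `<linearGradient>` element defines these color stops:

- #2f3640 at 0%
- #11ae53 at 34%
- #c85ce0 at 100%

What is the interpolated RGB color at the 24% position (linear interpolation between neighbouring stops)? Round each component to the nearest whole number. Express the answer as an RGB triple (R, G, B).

24% lies between the 0% and 34% stops, so the local fraction is t = (24 − 0)/(34 − 0) = 24/34 ≈ 0.7059.
#2f3640 → (47, 54, 64); #11ae53 → (17, 174, 83).
R = 47 + 0.7059 × (17 − 47) = 25.823 → 26
G = 54 + 0.7059 × (174 − 54) = 138.708 → 139
B = 64 + 0.7059 × (83 − 64) = 77.412 → 77

(26, 139, 77)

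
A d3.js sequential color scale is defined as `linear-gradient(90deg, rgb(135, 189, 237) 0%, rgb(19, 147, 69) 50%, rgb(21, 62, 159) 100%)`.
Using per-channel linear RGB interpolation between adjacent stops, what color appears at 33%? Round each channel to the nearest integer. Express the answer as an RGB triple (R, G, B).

33% lies between the 0% and 50% stops, so the local fraction is t = (33 − 0)/(50 − 0) = 33/50 ≈ 0.66.
R = 135 + 0.66 × (19 − 135) = 58.44 → 58
G = 189 + 0.66 × (147 − 189) = 161.28 → 161
B = 237 + 0.66 × (69 − 237) = 126.12 → 126

(58, 161, 126)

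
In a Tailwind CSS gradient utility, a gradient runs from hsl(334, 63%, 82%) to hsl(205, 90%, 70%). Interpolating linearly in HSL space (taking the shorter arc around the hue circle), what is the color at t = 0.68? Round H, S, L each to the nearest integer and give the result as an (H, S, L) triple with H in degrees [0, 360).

Hue arc: Δh = 205 − 334 = -129° (|Δh| ≤ 180, already the shorter path).
H = 334 + 0.68 × (-129) = 246.28 → 246°
S = 63 + 0.68 × (90 − 63) = 81.36 → 81%
L = 82 + 0.68 × (70 − 82) = 73.84 → 74%

(246, 81, 74)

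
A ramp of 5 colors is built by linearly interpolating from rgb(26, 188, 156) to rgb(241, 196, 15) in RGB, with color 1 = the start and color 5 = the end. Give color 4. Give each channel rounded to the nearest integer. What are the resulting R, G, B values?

(187, 194, 50)

With 5 swatches and endpoints inclusive, swatch 4 sits at t = (4 − 1)/(5 − 1) = 3/4 ≈ 0.75.
R = 26 + 0.75 × (241 − 26) = 187.25 → 187
G = 188 + 0.75 × (196 − 188) = 194 → 194
B = 156 + 0.75 × (15 − 156) = 50.25 → 50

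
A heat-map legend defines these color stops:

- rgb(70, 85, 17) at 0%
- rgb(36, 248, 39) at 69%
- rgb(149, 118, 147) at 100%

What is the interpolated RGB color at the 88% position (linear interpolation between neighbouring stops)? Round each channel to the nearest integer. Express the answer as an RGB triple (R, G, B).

88% lies between the 69% and 100% stops, so the local fraction is t = (88 − 69)/(100 − 69) = 19/31 ≈ 0.6129.
R = 36 + 0.6129 × (149 − 36) = 105.258 → 105
G = 248 + 0.6129 × (118 − 248) = 168.323 → 168
B = 39 + 0.6129 × (147 − 39) = 105.193 → 105

(105, 168, 105)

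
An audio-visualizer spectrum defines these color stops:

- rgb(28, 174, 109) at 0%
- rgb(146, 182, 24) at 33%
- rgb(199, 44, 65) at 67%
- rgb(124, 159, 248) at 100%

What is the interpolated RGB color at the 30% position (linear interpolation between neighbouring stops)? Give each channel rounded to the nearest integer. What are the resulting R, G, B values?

(135, 181, 32)

30% lies between the 0% and 33% stops, so the local fraction is t = (30 − 0)/(33 − 0) = 30/33 ≈ 0.9091.
R = 28 + 0.9091 × (146 − 28) = 135.274 → 135
G = 174 + 0.9091 × (182 − 174) = 181.273 → 181
B = 109 + 0.9091 × (24 − 109) = 31.727 → 32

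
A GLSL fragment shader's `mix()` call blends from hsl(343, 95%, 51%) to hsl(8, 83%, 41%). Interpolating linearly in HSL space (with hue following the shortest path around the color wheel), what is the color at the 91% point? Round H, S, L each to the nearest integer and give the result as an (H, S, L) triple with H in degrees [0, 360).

(6, 84, 42)

Hue: 8 − 343 = -335°, but |-335| > 180 so the shorter arc goes the other way: Δh = -335 + 360 = 25°.
H = 343 + 0.91 × (25) = 365.75 → 366 → 366 mod 360 = 6°
S = 95 + 0.91 × (83 − 95) = 84.08 → 84%
L = 51 + 0.91 × (41 − 51) = 41.9 → 42%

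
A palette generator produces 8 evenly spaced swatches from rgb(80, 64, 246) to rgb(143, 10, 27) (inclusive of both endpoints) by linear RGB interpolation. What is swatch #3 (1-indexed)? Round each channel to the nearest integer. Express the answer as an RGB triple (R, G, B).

(98, 49, 183)

With 8 swatches and endpoints inclusive, swatch 3 sits at t = (3 − 1)/(8 − 1) = 2/7 ≈ 0.2857.
R = 80 + 0.2857 × (143 − 80) = 97.999 → 98
G = 64 + 0.2857 × (10 − 64) = 48.572 → 49
B = 246 + 0.2857 × (27 − 246) = 183.432 → 183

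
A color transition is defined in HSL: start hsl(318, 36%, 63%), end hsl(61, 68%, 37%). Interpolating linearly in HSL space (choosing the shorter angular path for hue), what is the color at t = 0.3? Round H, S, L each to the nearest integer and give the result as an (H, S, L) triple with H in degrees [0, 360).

Hue: 61 − 318 = -257°, but |-257| > 180 so the shorter arc goes the other way: Δh = -257 + 360 = 103°.
H = 318 + 0.3 × (103) = 348.9 → 349°
S = 36 + 0.3 × (68 − 36) = 45.6 → 46%
L = 63 + 0.3 × (37 − 63) = 55.2 → 55%

(349, 46, 55)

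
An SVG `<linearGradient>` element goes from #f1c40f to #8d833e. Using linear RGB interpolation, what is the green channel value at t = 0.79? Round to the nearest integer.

G₁ = 196 (from #f1c40f), G₂ = 131 (from #8d833e).
G = 196 + 0.79 × (131 − 196) = 144.65 → 145

145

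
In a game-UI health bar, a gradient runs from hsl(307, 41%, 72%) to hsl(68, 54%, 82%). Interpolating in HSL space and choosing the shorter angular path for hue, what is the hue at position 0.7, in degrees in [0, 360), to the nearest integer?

Hue: 68 − 307 = -239°, but |-239| > 180 so the shorter arc goes the other way: Δh = -239 + 360 = 121°.
H = 307 + 0.7 × (121) = 391.7 → 392 → 392 mod 360 = 32°

32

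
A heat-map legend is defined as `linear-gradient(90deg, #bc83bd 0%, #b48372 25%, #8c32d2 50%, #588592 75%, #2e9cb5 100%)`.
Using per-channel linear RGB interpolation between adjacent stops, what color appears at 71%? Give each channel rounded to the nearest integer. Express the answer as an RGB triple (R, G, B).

71% lies between the 50% and 75% stops, so the local fraction is t = (71 − 50)/(75 − 50) = 21/25 ≈ 0.84.
#8c32d2 → (140, 50, 210); #588592 → (88, 133, 146).
R = 140 + 0.84 × (88 − 140) = 96.32 → 96
G = 50 + 0.84 × (133 − 50) = 119.72 → 120
B = 210 + 0.84 × (146 − 210) = 156.24 → 156

(96, 120, 156)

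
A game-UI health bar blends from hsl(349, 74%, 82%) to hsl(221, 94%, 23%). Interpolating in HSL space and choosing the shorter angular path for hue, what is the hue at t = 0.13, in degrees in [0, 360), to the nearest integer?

332

Hue arc: Δh = 221 − 349 = -128° (|Δh| ≤ 180, already the shorter path).
H = 349 + 0.13 × (-128) = 332.36 → 332°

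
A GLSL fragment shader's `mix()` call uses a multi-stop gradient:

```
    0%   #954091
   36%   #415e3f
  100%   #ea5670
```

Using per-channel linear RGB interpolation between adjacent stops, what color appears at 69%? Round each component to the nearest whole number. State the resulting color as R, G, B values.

69% lies between the 36% and 100% stops, so the local fraction is t = (69 − 36)/(100 − 36) = 33/64 ≈ 0.5156.
#415e3f → (65, 94, 63); #ea5670 → (234, 86, 112).
R = 65 + 0.5156 × (234 − 65) = 152.136 → 152
G = 94 + 0.5156 × (86 − 94) = 89.875 → 90
B = 63 + 0.5156 × (112 − 63) = 88.264 → 88

(152, 90, 88)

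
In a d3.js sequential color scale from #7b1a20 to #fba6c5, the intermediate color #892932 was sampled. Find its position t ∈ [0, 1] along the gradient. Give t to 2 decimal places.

Invert the lerp on the B channel (largest span, 165): t = (50 − 32) / (197 − 32) = 18/165 = 0.10909.
Check on R: (137 − 123)/(251 − 123) = 0.1094 ✓

0.11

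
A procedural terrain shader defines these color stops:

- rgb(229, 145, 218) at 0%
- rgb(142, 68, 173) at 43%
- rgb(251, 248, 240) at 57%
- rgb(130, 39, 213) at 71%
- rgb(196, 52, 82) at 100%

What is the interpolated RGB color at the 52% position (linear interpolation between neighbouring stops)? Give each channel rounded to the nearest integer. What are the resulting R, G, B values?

52% lies between the 43% and 57% stops, so the local fraction is t = (52 − 43)/(57 − 43) = 9/14 ≈ 0.6429.
R = 142 + 0.6429 × (251 − 142) = 212.076 → 212
G = 68 + 0.6429 × (248 − 68) = 183.722 → 184
B = 173 + 0.6429 × (240 − 173) = 216.074 → 216

(212, 184, 216)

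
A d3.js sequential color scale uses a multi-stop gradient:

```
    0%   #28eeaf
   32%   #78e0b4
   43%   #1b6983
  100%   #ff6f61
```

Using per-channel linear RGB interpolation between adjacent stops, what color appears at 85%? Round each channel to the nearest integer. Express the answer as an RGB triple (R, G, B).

(195, 109, 106)

85% lies between the 43% and 100% stops, so the local fraction is t = (85 − 43)/(100 − 43) = 42/57 ≈ 0.7368.
#1b6983 → (27, 105, 131); #ff6f61 → (255, 111, 97).
R = 27 + 0.7368 × (255 − 27) = 194.99 → 195
G = 105 + 0.7368 × (111 − 105) = 109.421 → 109
B = 131 + 0.7368 × (97 − 131) = 105.949 → 106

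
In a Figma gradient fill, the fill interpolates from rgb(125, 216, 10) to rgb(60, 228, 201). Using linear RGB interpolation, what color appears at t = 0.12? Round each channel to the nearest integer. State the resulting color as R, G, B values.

(117, 217, 33)

R = 125 + 0.12 × (60 − 125) = 125 + 0.12 × -65 = 117.2 → 117
G = 216 + 0.12 × (228 − 216) = 216 + 0.12 × 12 = 217.44 → 217
B = 10 + 0.12 × (201 − 10) = 10 + 0.12 × 191 = 32.92 → 33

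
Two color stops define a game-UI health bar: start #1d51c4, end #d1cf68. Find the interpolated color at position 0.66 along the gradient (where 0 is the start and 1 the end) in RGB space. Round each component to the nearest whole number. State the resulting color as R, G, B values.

#1d51c4 → (29, 81, 196); #d1cf68 → (209, 207, 104).
R = 29 + 0.66 × (209 − 29) = 29 + 0.66 × 180 = 147.8 → 148
G = 81 + 0.66 × (207 − 81) = 81 + 0.66 × 126 = 164.16 → 164
B = 196 + 0.66 × (104 − 196) = 196 + 0.66 × -92 = 135.28 → 135

(148, 164, 135)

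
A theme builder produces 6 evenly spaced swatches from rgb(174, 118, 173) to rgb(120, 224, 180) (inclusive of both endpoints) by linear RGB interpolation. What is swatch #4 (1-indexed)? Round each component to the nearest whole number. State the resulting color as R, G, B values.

With 6 swatches and endpoints inclusive, swatch 4 sits at t = (4 − 1)/(6 − 1) = 3/5 ≈ 0.6.
R = 174 + 0.6 × (120 − 174) = 141.6 → 142
G = 118 + 0.6 × (224 − 118) = 181.6 → 182
B = 173 + 0.6 × (180 − 173) = 177.2 → 177

(142, 182, 177)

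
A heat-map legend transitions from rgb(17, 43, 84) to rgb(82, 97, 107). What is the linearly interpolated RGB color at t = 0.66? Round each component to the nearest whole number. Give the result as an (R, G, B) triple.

(60, 79, 99)

R = 17 + 0.66 × (82 − 17) = 17 + 0.66 × 65 = 59.9 → 60
G = 43 + 0.66 × (97 − 43) = 43 + 0.66 × 54 = 78.64 → 79
B = 84 + 0.66 × (107 − 84) = 84 + 0.66 × 23 = 99.18 → 99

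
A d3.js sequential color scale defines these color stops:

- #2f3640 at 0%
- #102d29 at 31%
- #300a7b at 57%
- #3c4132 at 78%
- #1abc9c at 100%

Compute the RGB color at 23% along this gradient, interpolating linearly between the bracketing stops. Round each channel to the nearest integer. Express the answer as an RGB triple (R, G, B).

23% lies between the 0% and 31% stops, so the local fraction is t = (23 − 0)/(31 − 0) = 23/31 ≈ 0.7419.
#2f3640 → (47, 54, 64); #102d29 → (16, 45, 41).
R = 47 + 0.7419 × (16 − 47) = 24.001 → 24
G = 54 + 0.7419 × (45 − 54) = 47.323 → 47
B = 64 + 0.7419 × (41 − 64) = 46.936 → 47

(24, 47, 47)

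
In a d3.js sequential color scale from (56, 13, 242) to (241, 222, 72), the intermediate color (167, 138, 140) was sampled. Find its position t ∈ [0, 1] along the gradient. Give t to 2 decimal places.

0.60

Invert the lerp on the G channel (largest span, 209): t = (138 − 13) / (222 − 13) = 125/209 = 0.59809.
Check on R: (167 − 56)/(241 − 56) = 0.6 ✓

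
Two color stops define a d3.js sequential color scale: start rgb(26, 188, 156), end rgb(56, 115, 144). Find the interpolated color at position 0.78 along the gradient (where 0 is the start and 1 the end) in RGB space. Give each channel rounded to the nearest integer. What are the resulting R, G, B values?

(49, 131, 147)

R = 26 + 0.78 × (56 − 26) = 26 + 0.78 × 30 = 49.4 → 49
G = 188 + 0.78 × (115 − 188) = 188 + 0.78 × -73 = 131.06 → 131
B = 156 + 0.78 × (144 − 156) = 156 + 0.78 × -12 = 146.64 → 147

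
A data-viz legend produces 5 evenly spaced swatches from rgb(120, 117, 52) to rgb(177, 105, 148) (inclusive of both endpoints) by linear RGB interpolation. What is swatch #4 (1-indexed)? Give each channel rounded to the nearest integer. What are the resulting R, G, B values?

With 5 swatches and endpoints inclusive, swatch 4 sits at t = (4 − 1)/(5 − 1) = 3/4 ≈ 0.75.
R = 120 + 0.75 × (177 − 120) = 162.75 → 163
G = 117 + 0.75 × (105 − 117) = 108 → 108
B = 52 + 0.75 × (148 − 52) = 124 → 124

(163, 108, 124)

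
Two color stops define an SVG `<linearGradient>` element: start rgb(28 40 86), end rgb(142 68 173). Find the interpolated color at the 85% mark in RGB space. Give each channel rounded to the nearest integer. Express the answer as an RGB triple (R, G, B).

85% corresponds to t = 0.85.
R = 28 + 0.85 × (142 − 28) = 28 + 0.85 × 114 = 124.9 → 125
G = 40 + 0.85 × (68 − 40) = 40 + 0.85 × 28 = 63.8 → 64
B = 86 + 0.85 × (173 − 86) = 86 + 0.85 × 87 = 159.95 → 160

(125, 64, 160)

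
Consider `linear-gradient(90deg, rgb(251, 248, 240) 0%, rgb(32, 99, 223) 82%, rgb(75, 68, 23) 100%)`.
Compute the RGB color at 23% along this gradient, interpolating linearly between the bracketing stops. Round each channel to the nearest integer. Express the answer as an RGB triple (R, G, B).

(190, 206, 235)

23% lies between the 0% and 82% stops, so the local fraction is t = (23 − 0)/(82 − 0) = 23/82 ≈ 0.2805.
R = 251 + 0.2805 × (32 − 251) = 189.57 → 190
G = 248 + 0.2805 × (99 − 248) = 206.206 → 206
B = 240 + 0.2805 × (223 − 240) = 235.232 → 235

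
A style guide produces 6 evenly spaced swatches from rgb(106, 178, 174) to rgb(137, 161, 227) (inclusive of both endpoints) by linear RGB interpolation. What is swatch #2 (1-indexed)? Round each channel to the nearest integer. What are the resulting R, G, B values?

With 6 swatches and endpoints inclusive, swatch 2 sits at t = (2 − 1)/(6 − 1) = 1/5 ≈ 0.2.
R = 106 + 0.2 × (137 − 106) = 112.2 → 112
G = 178 + 0.2 × (161 − 178) = 174.6 → 175
B = 174 + 0.2 × (227 − 174) = 184.6 → 185

(112, 175, 185)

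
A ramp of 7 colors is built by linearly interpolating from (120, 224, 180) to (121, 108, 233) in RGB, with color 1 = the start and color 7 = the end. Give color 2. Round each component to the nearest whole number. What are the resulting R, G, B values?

With 7 swatches and endpoints inclusive, swatch 2 sits at t = (2 − 1)/(7 − 1) = 1/6 ≈ 0.1667.
R = 120 + 0.1667 × (121 − 120) = 120.167 → 120
G = 224 + 0.1667 × (108 − 224) = 204.663 → 205
B = 180 + 0.1667 × (233 − 180) = 188.835 → 189

(120, 205, 189)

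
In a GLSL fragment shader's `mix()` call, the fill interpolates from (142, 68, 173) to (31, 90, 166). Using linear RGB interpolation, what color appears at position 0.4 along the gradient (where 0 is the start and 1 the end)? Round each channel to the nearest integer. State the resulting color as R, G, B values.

R = 142 + 0.4 × (31 − 142) = 142 + 0.4 × -111 = 97.6 → 98
G = 68 + 0.4 × (90 − 68) = 68 + 0.4 × 22 = 76.8 → 77
B = 173 + 0.4 × (166 − 173) = 173 + 0.4 × -7 = 170.2 → 170
So the blended color is (98, 77, 170), about #624daa.

(98, 77, 170)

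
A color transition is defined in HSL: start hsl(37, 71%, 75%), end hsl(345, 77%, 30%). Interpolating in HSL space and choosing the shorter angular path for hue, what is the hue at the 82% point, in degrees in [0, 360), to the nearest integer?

Hue: 345 − 37 = 308°, but |308| > 180 so the shorter arc goes the other way: Δh = 308 − 360 = -52°.
H = 37 + 0.82 × (-52) = -5.64 → -6 → -6 mod 360 = 354°

354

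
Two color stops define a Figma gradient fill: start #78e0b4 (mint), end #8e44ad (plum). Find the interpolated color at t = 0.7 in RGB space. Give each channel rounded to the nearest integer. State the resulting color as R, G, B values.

(135, 115, 175)

#78e0b4 → (120, 224, 180); #8e44ad → (142, 68, 173).
R = 120 + 0.7 × (142 − 120) = 120 + 0.7 × 22 = 135.4 → 135
G = 224 + 0.7 × (68 − 224) = 224 + 0.7 × -156 = 114.8 → 115
B = 180 + 0.7 × (173 − 180) = 180 + 0.7 × -7 = 175.1 → 175
So the blended color is (135, 115, 175), about #8773af.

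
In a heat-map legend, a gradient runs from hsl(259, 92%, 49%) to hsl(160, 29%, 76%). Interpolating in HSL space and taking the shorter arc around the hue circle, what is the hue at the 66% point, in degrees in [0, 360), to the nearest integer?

Hue arc: Δh = 160 − 259 = -99° (|Δh| ≤ 180, already the shorter path).
H = 259 + 0.66 × (-99) = 193.66 → 194°

194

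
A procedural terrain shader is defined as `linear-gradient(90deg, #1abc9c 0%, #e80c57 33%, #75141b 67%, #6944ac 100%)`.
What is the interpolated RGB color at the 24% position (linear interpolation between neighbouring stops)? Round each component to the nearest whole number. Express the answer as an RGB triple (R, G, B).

24% lies between the 0% and 33% stops, so the local fraction is t = (24 − 0)/(33 − 0) = 24/33 ≈ 0.7273.
#1abc9c → (26, 188, 156); #e80c57 → (232, 12, 87).
R = 26 + 0.7273 × (232 − 26) = 175.824 → 176
G = 188 + 0.7273 × (12 − 188) = 59.995 → 60
B = 156 + 0.7273 × (87 − 156) = 105.816 → 106

(176, 60, 106)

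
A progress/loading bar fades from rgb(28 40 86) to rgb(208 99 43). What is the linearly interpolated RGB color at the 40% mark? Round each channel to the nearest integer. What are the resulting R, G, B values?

40% corresponds to t = 0.4.
R = 28 + 0.4 × (208 − 28) = 28 + 0.4 × 180 = 100 → 100
G = 40 + 0.4 × (99 − 40) = 40 + 0.4 × 59 = 63.6 → 64
B = 86 + 0.4 × (43 − 86) = 86 + 0.4 × -43 = 68.8 → 69

(100, 64, 69)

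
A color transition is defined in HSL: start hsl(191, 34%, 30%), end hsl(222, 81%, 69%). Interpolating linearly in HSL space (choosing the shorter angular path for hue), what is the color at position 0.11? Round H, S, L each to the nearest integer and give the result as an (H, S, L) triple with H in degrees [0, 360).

(194, 39, 34)

Hue arc: Δh = 222 − 191 = 31° (|Δh| ≤ 180, already the shorter path).
H = 191 + 0.11 × (31) = 194.41 → 194°
S = 34 + 0.11 × (81 − 34) = 39.17 → 39%
L = 30 + 0.11 × (69 − 30) = 34.29 → 34%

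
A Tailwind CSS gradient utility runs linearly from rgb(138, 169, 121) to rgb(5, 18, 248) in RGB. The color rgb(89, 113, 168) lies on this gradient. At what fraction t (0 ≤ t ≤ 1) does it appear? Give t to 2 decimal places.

Invert the lerp on the G channel (largest span, 151): t = (113 − 169) / (18 − 169) = -56/-151 = 0.37086.
Check on R: (89 − 138)/(5 − 138) = 0.3684 ✓

0.37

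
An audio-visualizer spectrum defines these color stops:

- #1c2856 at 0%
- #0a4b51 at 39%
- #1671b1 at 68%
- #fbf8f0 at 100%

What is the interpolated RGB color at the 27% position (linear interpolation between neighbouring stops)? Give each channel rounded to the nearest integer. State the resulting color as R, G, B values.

27% lies between the 0% and 39% stops, so the local fraction is t = (27 − 0)/(39 − 0) = 27/39 ≈ 0.6923.
#1c2856 → (28, 40, 86); #0a4b51 → (10, 75, 81).
R = 28 + 0.6923 × (10 − 28) = 15.539 → 16
G = 40 + 0.6923 × (75 − 40) = 64.231 → 64
B = 86 + 0.6923 × (81 − 86) = 82.538 → 83

(16, 64, 83)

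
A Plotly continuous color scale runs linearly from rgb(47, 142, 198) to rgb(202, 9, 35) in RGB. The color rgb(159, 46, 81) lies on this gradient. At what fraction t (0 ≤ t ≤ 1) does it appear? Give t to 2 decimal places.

Invert the lerp on the B channel (largest span, 163): t = (81 − 198) / (35 − 198) = -117/-163 = 0.71779.
Check on R: (159 − 47)/(202 − 47) = 0.7226 ✓

0.72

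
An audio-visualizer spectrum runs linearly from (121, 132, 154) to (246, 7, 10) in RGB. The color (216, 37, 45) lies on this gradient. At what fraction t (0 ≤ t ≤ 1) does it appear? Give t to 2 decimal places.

0.76

Invert the lerp on the B channel (largest span, 144): t = (45 − 154) / (10 − 154) = -109/-144 = 0.75694.
Check on R: (216 − 121)/(246 − 121) = 0.76 ✓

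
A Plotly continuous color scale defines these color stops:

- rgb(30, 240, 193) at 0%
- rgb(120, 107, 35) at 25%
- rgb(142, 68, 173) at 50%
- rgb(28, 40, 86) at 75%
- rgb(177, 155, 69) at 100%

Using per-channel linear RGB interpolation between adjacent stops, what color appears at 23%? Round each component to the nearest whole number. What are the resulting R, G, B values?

(113, 118, 48)

23% lies between the 0% and 25% stops, so the local fraction is t = (23 − 0)/(25 − 0) = 23/25 ≈ 0.92.
R = 30 + 0.92 × (120 − 30) = 112.8 → 113
G = 240 + 0.92 × (107 − 240) = 117.64 → 118
B = 193 + 0.92 × (35 − 193) = 47.64 → 48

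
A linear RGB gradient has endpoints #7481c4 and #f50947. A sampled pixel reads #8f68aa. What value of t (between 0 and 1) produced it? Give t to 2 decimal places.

0.21

Invert the lerp on the R channel (largest span, 129): t = (143 − 116) / (245 − 116) = 27/129 = 0.2093.
Check on G: (104 − 129)/(9 − 129) = 0.2083 ✓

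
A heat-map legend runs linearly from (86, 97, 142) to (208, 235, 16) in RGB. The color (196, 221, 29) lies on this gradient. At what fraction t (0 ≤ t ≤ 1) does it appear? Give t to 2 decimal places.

Invert the lerp on the G channel (largest span, 138): t = (221 − 97) / (235 − 97) = 124/138 = 0.89855.
Check on R: (196 − 86)/(208 − 86) = 0.9016 ✓

0.90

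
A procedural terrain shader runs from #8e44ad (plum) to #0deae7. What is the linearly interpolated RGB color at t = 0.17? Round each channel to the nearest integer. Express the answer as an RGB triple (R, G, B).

#8e44ad → (142, 68, 173); #0deae7 → (13, 234, 231).
R = 142 + 0.17 × (13 − 142) = 142 + 0.17 × -129 = 120.07 → 120
G = 68 + 0.17 × (234 − 68) = 68 + 0.17 × 166 = 96.22 → 96
B = 173 + 0.17 × (231 − 173) = 173 + 0.17 × 58 = 182.86 → 183

(120, 96, 183)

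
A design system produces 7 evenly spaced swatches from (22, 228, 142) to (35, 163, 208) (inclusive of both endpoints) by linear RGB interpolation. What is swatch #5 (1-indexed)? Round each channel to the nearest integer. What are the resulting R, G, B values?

(31, 185, 186)

With 7 swatches and endpoints inclusive, swatch 5 sits at t = (5 − 1)/(7 − 1) = 4/6 ≈ 0.6667.
R = 22 + 0.6667 × (35 − 22) = 30.667 → 31
G = 228 + 0.6667 × (163 − 228) = 184.665 → 185
B = 142 + 0.6667 × (208 − 142) = 186.002 → 186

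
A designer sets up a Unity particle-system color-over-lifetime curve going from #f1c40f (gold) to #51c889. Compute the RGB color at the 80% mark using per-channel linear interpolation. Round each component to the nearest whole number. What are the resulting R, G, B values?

#f1c40f → (241, 196, 15); #51c889 → (81, 200, 137).
80% corresponds to t = 0.8.
R = 241 + 0.8 × (81 − 241) = 241 + 0.8 × -160 = 113 → 113
G = 196 + 0.8 × (200 − 196) = 196 + 0.8 × 4 = 199.2 → 199
B = 15 + 0.8 × (137 − 15) = 15 + 0.8 × 122 = 112.6 → 113

(113, 199, 113)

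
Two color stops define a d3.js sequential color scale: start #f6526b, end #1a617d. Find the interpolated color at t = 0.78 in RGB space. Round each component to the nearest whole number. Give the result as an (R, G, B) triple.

(74, 94, 121)

#f6526b → (246, 82, 107); #1a617d → (26, 97, 125).
R = 246 + 0.78 × (26 − 246) = 246 + 0.78 × -220 = 74.4 → 74
G = 82 + 0.78 × (97 − 82) = 82 + 0.78 × 15 = 93.7 → 94
B = 107 + 0.78 × (125 − 107) = 107 + 0.78 × 18 = 121.04 → 121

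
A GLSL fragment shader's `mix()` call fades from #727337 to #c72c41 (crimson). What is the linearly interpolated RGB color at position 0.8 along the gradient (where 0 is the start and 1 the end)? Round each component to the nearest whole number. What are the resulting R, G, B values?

#727337 → (114, 115, 55); #c72c41 → (199, 44, 65).
R = 114 + 0.8 × (199 − 114) = 114 + 0.8 × 85 = 182 → 182
G = 115 + 0.8 × (44 − 115) = 115 + 0.8 × -71 = 58.2 → 58
B = 55 + 0.8 × (65 − 55) = 55 + 0.8 × 10 = 63 → 63

(182, 58, 63)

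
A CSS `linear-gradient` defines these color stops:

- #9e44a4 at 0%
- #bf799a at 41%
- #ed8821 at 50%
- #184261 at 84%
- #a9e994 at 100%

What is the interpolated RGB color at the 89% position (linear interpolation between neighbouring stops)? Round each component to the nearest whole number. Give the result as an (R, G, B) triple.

89% lies between the 84% and 100% stops, so the local fraction is t = (89 − 84)/(100 − 84) = 5/16 ≈ 0.3125.
#184261 → (24, 66, 97); #a9e994 → (169, 233, 148).
R = 24 + 0.3125 × (169 − 24) = 69.312 → 69
G = 66 + 0.3125 × (233 − 66) = 118.188 → 118
B = 97 + 0.3125 × (148 − 97) = 112.938 → 113

(69, 118, 113)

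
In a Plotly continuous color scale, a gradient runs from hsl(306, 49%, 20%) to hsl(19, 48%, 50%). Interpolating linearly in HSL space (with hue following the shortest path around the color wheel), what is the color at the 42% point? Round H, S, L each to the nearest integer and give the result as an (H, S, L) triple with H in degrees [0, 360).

(337, 49, 33)

Hue: 19 − 306 = -287°, but |-287| > 180 so the shorter arc goes the other way: Δh = -287 + 360 = 73°.
H = 306 + 0.42 × (73) = 336.66 → 337°
S = 49 + 0.42 × (48 − 49) = 48.58 → 49%
L = 20 + 0.42 × (50 − 20) = 32.6 → 33%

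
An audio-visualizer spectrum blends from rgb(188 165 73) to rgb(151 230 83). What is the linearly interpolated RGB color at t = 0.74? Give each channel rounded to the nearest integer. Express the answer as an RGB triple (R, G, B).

(161, 213, 80)

R = 188 + 0.74 × (151 − 188) = 188 + 0.74 × -37 = 160.62 → 161
G = 165 + 0.74 × (230 − 165) = 165 + 0.74 × 65 = 213.1 → 213
B = 73 + 0.74 × (83 − 73) = 73 + 0.74 × 10 = 80.4 → 80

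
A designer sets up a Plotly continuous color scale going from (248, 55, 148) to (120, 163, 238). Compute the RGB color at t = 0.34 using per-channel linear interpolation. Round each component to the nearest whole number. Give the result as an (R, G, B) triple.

R = 248 + 0.34 × (120 − 248) = 248 + 0.34 × -128 = 204.48 → 204
G = 55 + 0.34 × (163 − 55) = 55 + 0.34 × 108 = 91.72 → 92
B = 148 + 0.34 × (238 − 148) = 148 + 0.34 × 90 = 178.6 → 179

(204, 92, 179)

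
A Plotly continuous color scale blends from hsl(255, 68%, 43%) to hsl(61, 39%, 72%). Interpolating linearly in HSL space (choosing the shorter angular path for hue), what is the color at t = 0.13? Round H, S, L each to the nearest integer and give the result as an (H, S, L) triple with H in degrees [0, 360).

Hue: 61 − 255 = -194°, but |-194| > 180 so the shorter arc goes the other way: Δh = -194 + 360 = 166°.
H = 255 + 0.13 × (166) = 276.58 → 277°
S = 68 + 0.13 × (39 − 68) = 64.23 → 64%
L = 43 + 0.13 × (72 − 43) = 46.77 → 47%

(277, 64, 47)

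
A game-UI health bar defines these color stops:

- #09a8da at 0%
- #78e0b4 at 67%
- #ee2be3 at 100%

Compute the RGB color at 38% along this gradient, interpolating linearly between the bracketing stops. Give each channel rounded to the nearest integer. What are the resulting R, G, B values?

(72, 200, 196)

38% lies between the 0% and 67% stops, so the local fraction is t = (38 − 0)/(67 − 0) = 38/67 ≈ 0.5672.
#09a8da → (9, 168, 218); #78e0b4 → (120, 224, 180).
R = 9 + 0.5672 × (120 − 9) = 71.959 → 72
G = 168 + 0.5672 × (224 − 168) = 199.763 → 200
B = 218 + 0.5672 × (180 − 218) = 196.446 → 196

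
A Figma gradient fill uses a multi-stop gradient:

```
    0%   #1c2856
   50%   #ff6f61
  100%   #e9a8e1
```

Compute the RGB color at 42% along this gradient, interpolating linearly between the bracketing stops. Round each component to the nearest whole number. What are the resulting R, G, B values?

42% lies between the 0% and 50% stops, so the local fraction is t = (42 − 0)/(50 − 0) = 42/50 ≈ 0.84.
#1c2856 → (28, 40, 86); #ff6f61 → (255, 111, 97).
R = 28 + 0.84 × (255 − 28) = 218.68 → 219
G = 40 + 0.84 × (111 − 40) = 99.64 → 100
B = 86 + 0.84 × (97 − 86) = 95.24 → 95

(219, 100, 95)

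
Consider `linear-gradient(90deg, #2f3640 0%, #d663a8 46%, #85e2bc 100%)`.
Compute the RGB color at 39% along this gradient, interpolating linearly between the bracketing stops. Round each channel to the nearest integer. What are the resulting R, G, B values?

39% lies between the 0% and 46% stops, so the local fraction is t = (39 − 0)/(46 − 0) = 39/46 ≈ 0.8478.
#2f3640 → (47, 54, 64); #d663a8 → (214, 99, 168).
R = 47 + 0.8478 × (214 − 47) = 188.583 → 189
G = 54 + 0.8478 × (99 − 54) = 92.151 → 92
B = 64 + 0.8478 × (168 − 64) = 152.171 → 152

(189, 92, 152)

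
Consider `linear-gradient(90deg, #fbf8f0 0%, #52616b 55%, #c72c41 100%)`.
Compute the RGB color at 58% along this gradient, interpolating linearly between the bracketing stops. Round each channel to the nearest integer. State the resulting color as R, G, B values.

58% lies between the 55% and 100% stops, so the local fraction is t = (58 − 55)/(100 − 55) = 3/45 ≈ 0.0667.
#52616b → (82, 97, 107); #c72c41 → (199, 44, 65).
R = 82 + 0.0667 × (199 − 82) = 89.804 → 90
G = 97 + 0.0667 × (44 − 97) = 93.465 → 93
B = 107 + 0.0667 × (65 − 107) = 104.199 → 104

(90, 93, 104)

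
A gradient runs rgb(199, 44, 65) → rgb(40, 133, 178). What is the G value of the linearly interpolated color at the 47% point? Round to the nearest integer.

G = 44 + 0.47 × (133 − 44) = 85.83 → 86

86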